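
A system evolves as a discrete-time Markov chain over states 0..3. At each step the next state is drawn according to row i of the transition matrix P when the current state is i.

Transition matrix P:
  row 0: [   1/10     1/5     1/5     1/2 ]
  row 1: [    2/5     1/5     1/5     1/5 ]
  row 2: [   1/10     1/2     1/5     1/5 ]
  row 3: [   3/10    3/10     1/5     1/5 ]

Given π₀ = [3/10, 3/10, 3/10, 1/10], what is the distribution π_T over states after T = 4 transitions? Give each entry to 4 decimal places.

t=0: π = [0.3000, 0.3000, 0.3000, 0.1000]
t=1: π = [0.2100, 0.3000, 0.2000, 0.2900]
t=2: π = [0.2480, 0.2890, 0.2000, 0.2630]
t=3: π = [0.2393, 0.2863, 0.2000, 0.2744]
t=4: π = [0.2408, 0.2874, 0.2000, 0.2718]

π = [0.2408, 0.2874, 0.2000, 0.2718]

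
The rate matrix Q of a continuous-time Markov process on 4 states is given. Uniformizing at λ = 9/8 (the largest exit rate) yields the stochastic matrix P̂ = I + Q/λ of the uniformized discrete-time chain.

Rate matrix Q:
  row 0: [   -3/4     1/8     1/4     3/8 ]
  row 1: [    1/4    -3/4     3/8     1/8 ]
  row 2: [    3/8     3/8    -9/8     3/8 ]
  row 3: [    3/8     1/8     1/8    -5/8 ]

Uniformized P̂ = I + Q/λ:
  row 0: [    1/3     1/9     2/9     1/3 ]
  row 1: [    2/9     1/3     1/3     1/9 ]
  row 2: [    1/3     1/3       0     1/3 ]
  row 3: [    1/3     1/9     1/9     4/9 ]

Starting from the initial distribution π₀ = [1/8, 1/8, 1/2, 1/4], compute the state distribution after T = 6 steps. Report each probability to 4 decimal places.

π = [0.3120, 0.1913, 0.1696, 0.3271]

t=0: π = [0.1250, 0.1250, 0.5000, 0.2500]
t=1: π = [0.3194, 0.2500, 0.0972, 0.3333]
t=2: π = [0.3056, 0.1883, 0.1914, 0.3148]
t=3: π = [0.3124, 0.1955, 0.1656, 0.3265]
t=4: π = [0.3116, 0.1914, 0.1709, 0.3262]
t=5: π = [0.3121, 0.1916, 0.1693, 0.3271]
t=6: π = [0.3120, 0.1913, 0.1696, 0.3271]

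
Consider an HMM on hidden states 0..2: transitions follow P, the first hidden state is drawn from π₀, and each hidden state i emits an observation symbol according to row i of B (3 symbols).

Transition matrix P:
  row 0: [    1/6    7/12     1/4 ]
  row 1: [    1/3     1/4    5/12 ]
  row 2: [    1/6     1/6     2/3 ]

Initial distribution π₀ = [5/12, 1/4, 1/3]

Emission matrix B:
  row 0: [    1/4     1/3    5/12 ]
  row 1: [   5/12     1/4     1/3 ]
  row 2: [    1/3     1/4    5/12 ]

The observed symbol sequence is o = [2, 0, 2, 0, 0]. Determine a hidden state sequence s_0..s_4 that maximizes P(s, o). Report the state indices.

path = [2, 2, 2, 2, 2]

t=0: δ = [1.736e-01, 8.333e-02, 1.389e-01]  (obs o_0=2)
t=1: δ = [7.234e-03, 4.220e-02, 3.086e-02]  ψ = [0, 0, 2]  (obs o_1=0)
t=2: δ = [5.861e-03, 3.516e-03, 8.573e-03]  ψ = [1, 1, 2]  (obs o_2=2)
t=3: δ = [3.572e-04, 1.424e-03, 1.905e-03]  ψ = [2, 0, 2]  (obs o_3=0)
t=4: δ = [1.187e-04, 1.484e-04, 4.234e-04]  ψ = [1, 1, 2]  (obs o_4=0)
backtrack: best end state = 2; path = [2, 2, 2, 2, 2]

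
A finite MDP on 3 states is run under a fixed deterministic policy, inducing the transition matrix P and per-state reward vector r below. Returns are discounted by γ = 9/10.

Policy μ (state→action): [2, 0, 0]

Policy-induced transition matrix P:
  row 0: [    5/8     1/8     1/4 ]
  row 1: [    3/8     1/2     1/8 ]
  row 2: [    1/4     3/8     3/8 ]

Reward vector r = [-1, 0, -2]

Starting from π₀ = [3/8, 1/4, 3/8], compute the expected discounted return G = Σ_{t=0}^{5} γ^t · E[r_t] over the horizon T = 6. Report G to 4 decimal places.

t=0: π = [0.3750, 0.2500, 0.3750], E[r] = -1.1250, γ^t·E[r] = -1.125000, running G = -1.125000
t=1: π = [0.4219, 0.3125, 0.2656], E[r] = -0.9531, γ^t·E[r] = -0.857813, running G = -1.982813
t=2: π = [0.4473, 0.3086, 0.2441], E[r] = -0.9355, γ^t·E[r] = -0.757793, running G = -2.740605
t=3: π = [0.4563, 0.3018, 0.2419], E[r] = -0.9402, γ^t·E[r] = -0.685395, running G = -3.426001
t=4: π = [0.4588, 0.2986, 0.2425], E[r] = -0.9439, γ^t·E[r] = -0.619278, running G = -4.045279
t=5: π = [0.4594, 0.2976, 0.2430], E[r] = -0.9454, γ^t·E[r] = -0.558227, running G = -4.603506

G = -4.6035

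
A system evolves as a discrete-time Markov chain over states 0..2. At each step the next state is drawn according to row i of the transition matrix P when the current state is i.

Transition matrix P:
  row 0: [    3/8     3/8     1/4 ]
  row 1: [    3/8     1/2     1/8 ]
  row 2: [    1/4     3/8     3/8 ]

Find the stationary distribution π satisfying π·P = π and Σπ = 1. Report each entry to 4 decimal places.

Balance equations π_j = Σ_i π_i·P[i][j]:
  π_0 = 3/8·π_0 + 3/8·π_1 + 1/4·π_2
  π_1 = 3/8·π_0 + 1/2·π_1 + 3/8·π_2
  normalize: π_0 + π_1 + π_2 = 1
Solving the linear system gives exactly π = [17/49, 3/7, 11/49].

π = [0.3469, 0.4286, 0.2245]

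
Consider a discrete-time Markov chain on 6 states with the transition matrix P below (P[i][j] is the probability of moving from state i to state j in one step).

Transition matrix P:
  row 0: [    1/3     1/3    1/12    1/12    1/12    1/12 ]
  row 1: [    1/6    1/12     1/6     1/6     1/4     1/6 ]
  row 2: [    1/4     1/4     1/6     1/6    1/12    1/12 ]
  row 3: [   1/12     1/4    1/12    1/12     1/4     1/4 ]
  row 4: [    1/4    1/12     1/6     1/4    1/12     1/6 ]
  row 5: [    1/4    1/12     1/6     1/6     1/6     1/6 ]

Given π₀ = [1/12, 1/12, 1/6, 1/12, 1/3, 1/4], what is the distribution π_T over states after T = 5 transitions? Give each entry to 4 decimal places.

t=0: π = [0.0833, 0.0833, 0.1667, 0.0833, 0.3333, 0.2500]
t=1: π = [0.2361, 0.1458, 0.1528, 0.1806, 0.1319, 0.1528]
t=2: π = [0.2274, 0.1979, 0.1319, 0.1429, 0.1505, 0.1493]
t=3: π = [0.2286, 0.1860, 0.1358, 0.1483, 0.1526, 0.1486]
t=4: π = [0.2288, 0.1878, 0.1353, 0.1480, 0.1514, 0.1487]
t=5: π = [0.2288, 0.1877, 0.1353, 0.1479, 0.1517, 0.1487]

π = [0.2288, 0.1877, 0.1353, 0.1479, 0.1517, 0.1487]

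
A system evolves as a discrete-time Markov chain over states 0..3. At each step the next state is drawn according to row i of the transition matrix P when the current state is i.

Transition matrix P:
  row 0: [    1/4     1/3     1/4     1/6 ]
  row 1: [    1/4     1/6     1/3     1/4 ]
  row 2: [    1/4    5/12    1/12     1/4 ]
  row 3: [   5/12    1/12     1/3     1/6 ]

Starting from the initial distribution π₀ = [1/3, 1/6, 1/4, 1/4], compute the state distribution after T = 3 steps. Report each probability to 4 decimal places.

t=0: π = [0.3333, 0.1667, 0.2500, 0.2500]
t=1: π = [0.2917, 0.2639, 0.2431, 0.2014]
t=2: π = [0.2836, 0.2593, 0.2483, 0.2089]
t=3: π = [0.2848, 0.2586, 0.2476, 0.2090]

π = [0.2848, 0.2586, 0.2476, 0.2090]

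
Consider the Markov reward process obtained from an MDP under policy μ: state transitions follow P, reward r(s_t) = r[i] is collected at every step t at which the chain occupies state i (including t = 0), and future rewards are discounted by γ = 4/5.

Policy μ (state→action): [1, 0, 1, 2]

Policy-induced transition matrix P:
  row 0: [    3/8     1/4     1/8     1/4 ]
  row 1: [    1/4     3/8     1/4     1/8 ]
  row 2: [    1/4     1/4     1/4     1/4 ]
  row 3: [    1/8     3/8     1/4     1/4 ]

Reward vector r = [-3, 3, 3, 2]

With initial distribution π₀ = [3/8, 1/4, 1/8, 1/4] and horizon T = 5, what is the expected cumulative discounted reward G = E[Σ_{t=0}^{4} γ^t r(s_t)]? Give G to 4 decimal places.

G = 3.4098

t=0: π = [0.3750, 0.2500, 0.1250, 0.2500], E[r] = 0.5000, γ^t·E[r] = 0.500000, running G = 0.500000
t=1: π = [0.2656, 0.3125, 0.2031, 0.2188], E[r] = 1.1875, γ^t·E[r] = 0.950000, running G = 1.450000
t=2: π = [0.2559, 0.3164, 0.2168, 0.2109], E[r] = 1.2539, γ^t·E[r] = 0.802500, running G = 2.252500
t=3: π = [0.2556, 0.3159, 0.2180, 0.2104], E[r] = 1.2559, γ^t·E[r] = 0.643000, running G = 2.895500
t=4: π = [0.2556, 0.3158, 0.2180, 0.2105], E[r] = 1.2556, γ^t·E[r] = 0.514300, running G = 3.409800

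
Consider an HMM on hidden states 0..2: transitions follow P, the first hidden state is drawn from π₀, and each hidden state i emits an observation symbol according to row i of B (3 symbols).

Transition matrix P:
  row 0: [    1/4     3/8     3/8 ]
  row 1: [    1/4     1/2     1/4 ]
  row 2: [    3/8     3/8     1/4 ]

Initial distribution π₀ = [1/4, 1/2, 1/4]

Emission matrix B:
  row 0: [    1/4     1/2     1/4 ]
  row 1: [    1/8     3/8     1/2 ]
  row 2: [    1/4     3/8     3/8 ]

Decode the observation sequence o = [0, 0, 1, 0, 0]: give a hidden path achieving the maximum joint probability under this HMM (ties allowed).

path = [0, 2, 0, 2, 0]

t=0: δ = [6.250e-02, 6.250e-02, 6.250e-02]  (obs o_0=0)
t=1: δ = [5.859e-03, 3.906e-03, 5.859e-03]  ψ = [2, 1, 0]  (obs o_1=0)
t=2: δ = [1.099e-03, 8.240e-04, 8.240e-04]  ψ = [2, 0, 0]  (obs o_2=1)
t=3: δ = [7.725e-05, 5.150e-05, 1.030e-04]  ψ = [2, 0, 0]  (obs o_3=0)
t=4: δ = [9.656e-06, 4.828e-06, 7.242e-06]  ψ = [2, 2, 0]  (obs o_4=0)
backtrack: best end state = 0; path = [0, 2, 0, 2, 0]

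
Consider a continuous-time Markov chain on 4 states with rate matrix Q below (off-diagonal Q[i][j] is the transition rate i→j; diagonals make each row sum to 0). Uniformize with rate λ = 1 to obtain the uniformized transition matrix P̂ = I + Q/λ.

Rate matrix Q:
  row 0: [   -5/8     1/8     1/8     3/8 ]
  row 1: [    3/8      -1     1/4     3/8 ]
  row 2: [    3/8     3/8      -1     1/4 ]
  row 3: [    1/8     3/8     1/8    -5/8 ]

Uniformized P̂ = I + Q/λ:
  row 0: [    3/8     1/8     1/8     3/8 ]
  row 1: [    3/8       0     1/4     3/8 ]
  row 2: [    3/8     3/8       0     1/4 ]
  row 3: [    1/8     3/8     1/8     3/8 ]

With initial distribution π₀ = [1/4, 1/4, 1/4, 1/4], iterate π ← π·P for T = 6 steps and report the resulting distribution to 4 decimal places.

t=0: π = [0.2500, 0.2500, 0.2500, 0.2500]
t=1: π = [0.3125, 0.2188, 0.1250, 0.3438]
t=2: π = [0.2891, 0.2148, 0.1367, 0.3594]
t=3: π = [0.2852, 0.2222, 0.1348, 0.3579]
t=4: π = [0.2855, 0.2204, 0.1359, 0.3582]
t=5: π = [0.2855, 0.2210, 0.1356, 0.3580]
t=6: π = [0.2855, 0.2208, 0.1357, 0.3581]

π = [0.2855, 0.2208, 0.1357, 0.3581]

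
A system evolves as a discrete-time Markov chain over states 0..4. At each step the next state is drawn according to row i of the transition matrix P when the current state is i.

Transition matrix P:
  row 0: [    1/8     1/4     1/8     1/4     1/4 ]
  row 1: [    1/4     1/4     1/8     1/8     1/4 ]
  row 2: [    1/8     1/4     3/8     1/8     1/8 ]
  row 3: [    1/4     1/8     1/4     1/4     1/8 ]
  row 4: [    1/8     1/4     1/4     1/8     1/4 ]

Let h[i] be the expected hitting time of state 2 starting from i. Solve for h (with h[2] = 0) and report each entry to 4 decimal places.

h = [5.6364, 5.7159, 0.0000, 5.0000, 5.0114]

First-step conditioning: h[2] = 0; for i ≠ 2, h[i] = 1 + Σ_k P[i][k]·h[k].
  h[0] = 1 + 1/8·h[0] + 1/4·h[1] + 1/4·h[3] + 1/4·h[4]
  h[1] = 1 + 1/4·h[0] + 1/4·h[1] + 1/8·h[3] + 1/4·h[4]
  h[3] = 1 + 1/4·h[0] + 1/8·h[1] + 1/4·h[3] + 1/8·h[4]
  h[4] = 1 + 1/8·h[0] + 1/4·h[1] + 1/8·h[3] + 1/4·h[4]
Solving the 4×4 linear system over states ≠ 2 gives exactly h = [62/11, 503/88, 0, 5, 441/88] (h[2] = 0 is the target).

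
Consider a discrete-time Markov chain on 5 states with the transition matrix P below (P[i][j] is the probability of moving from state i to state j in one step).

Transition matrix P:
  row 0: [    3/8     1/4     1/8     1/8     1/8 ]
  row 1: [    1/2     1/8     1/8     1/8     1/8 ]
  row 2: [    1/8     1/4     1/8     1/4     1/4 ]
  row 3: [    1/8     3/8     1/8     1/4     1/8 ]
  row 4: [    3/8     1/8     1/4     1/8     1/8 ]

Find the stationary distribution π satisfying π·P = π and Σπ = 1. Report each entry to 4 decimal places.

Balance equations π_j = Σ_i π_i·P[i][j]:
  π_0 = 3/8·π_0 + 1/2·π_1 + 1/8·π_2 + 1/8·π_3 + 3/8·π_4
  π_1 = 1/4·π_0 + 1/8·π_1 + 1/4·π_2 + 3/8·π_3 + 1/8·π_4
  π_2 = 1/8·π_0 + 1/8·π_1 + 1/8·π_2 + 1/8·π_3 + 1/4·π_4
  π_3 = 1/8·π_0 + 1/8·π_1 + 1/4·π_2 + 1/4·π_3 + 1/8·π_4
  normalize: π_0 + π_1 + π_2 + π_3 + π_4 = 1
Solving the linear system gives exactly π = [16/49, 11/49, 1/7, 8/49, 1/7].

π = [0.3265, 0.2245, 0.1429, 0.1633, 0.1429]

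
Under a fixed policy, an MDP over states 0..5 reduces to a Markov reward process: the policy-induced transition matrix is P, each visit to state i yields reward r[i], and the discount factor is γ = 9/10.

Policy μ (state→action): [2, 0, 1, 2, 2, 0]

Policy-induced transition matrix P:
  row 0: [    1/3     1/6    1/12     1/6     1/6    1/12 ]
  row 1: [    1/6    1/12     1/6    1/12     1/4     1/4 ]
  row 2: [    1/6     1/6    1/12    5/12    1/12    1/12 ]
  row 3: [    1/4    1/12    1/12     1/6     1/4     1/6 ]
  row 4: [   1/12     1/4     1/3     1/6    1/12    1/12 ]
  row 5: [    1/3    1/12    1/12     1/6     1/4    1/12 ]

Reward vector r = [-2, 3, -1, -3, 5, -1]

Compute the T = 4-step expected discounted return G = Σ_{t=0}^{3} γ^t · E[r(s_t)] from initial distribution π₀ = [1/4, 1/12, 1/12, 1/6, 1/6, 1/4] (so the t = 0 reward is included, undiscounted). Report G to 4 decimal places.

G = -0.1291

t=0: π = [0.2500, 0.0833, 0.0833, 0.1667, 0.1667, 0.2500], E[r] = -0.2500, γ^t·E[r] = -0.250000, running G = -0.250000
t=1: π = [0.2500, 0.1389, 0.1319, 0.1806, 0.1875, 0.1111], E[r] = 0.0694, γ^t·E[r] = 0.062500, running G = -0.187500
t=2: π = [0.2263, 0.1464, 0.1418, 0.1881, 0.1759, 0.1215], E[r] = 0.0388, γ^t·E[r] = 0.031406, running G = -0.156094
t=3: π = [0.2256, 0.1433, 0.1395, 0.1899, 0.1782, 0.1234], E[r] = 0.0370, γ^t·E[r] = 0.026965, running G = -0.129129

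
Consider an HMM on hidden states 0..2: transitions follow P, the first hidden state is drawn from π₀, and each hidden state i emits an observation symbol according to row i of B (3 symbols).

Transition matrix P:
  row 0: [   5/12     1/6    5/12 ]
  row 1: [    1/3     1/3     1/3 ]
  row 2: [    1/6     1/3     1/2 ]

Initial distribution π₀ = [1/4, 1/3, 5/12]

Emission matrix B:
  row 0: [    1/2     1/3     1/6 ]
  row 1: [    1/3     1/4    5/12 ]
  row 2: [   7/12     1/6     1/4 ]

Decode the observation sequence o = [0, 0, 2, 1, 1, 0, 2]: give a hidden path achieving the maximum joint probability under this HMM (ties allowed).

t=0: δ = [1.250e-01, 1.111e-01, 2.431e-01]  (obs o_0=0)
t=1: δ = [2.604e-02, 2.701e-02, 7.089e-02]  ψ = [0, 2, 2]  (obs o_1=0)
t=2: δ = [1.969e-03, 9.846e-03, 8.861e-03]  ψ = [2, 2, 2]  (obs o_2=2)
t=3: δ = [1.094e-03, 8.205e-04, 7.385e-04]  ψ = [1, 1, 2]  (obs o_3=1)
t=4: δ = [1.519e-04, 6.838e-05, 7.597e-05]  ψ = [0, 1, 0]  (obs o_4=1)
t=5: δ = [3.166e-05, 8.441e-06, 3.693e-05]  ψ = [0, 0, 0]  (obs o_5=0)
t=6: δ = [2.198e-06, 5.129e-06, 4.616e-06]  ψ = [0, 2, 2]  (obs o_6=2)
backtrack: best end state = 1; path = [2, 2, 1, 0, 0, 2, 1]

path = [2, 2, 1, 0, 0, 2, 1]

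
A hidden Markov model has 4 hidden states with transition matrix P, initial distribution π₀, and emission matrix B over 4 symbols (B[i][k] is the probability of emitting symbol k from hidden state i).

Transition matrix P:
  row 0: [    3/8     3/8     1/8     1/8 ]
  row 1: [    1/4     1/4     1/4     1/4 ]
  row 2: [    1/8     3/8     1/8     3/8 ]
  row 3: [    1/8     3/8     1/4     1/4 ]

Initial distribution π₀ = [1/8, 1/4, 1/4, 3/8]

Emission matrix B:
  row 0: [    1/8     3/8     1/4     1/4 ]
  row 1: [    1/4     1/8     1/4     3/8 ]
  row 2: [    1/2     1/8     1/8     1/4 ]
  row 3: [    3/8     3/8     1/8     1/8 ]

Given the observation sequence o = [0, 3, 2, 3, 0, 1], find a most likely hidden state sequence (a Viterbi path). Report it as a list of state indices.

path = [3, 1, 0, 1, 2, 3]

t=0: δ = [1.562e-02, 6.250e-02, 1.250e-01, 1.406e-01]  (obs o_0=0)
t=1: δ = [4.395e-03, 1.978e-02, 8.789e-03, 5.859e-03]  ψ = [3, 3, 3, 2]  (obs o_1=3)
t=2: δ = [1.236e-03, 1.236e-03, 6.180e-04, 6.180e-04]  ψ = [1, 1, 1, 1]  (obs o_2=2)
t=3: δ = [1.159e-04, 1.738e-04, 7.725e-05, 3.862e-05]  ψ = [0, 0, 1, 1]  (obs o_3=3)
t=4: δ = [5.431e-06, 1.086e-05, 2.173e-05, 1.629e-05]  ψ = [0, 0, 1, 1]  (obs o_4=0)
t=5: δ = [1.018e-06, 1.018e-06, 5.092e-07, 3.055e-06]  ψ = [1, 2, 3, 2]  (obs o_5=1)
backtrack: best end state = 3; path = [3, 1, 0, 1, 2, 3]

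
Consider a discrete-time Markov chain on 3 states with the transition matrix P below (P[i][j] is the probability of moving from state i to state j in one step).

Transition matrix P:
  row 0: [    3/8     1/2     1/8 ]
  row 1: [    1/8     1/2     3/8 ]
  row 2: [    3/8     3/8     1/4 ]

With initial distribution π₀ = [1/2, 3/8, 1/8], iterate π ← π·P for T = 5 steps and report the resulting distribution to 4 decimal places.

t=0: π = [0.5000, 0.3750, 0.1250]
t=1: π = [0.2813, 0.4844, 0.2344]
t=2: π = [0.2539, 0.4707, 0.2754]
t=3: π = [0.2573, 0.4656, 0.2771]
t=4: π = [0.2586, 0.4654, 0.2760]
t=5: π = [0.2587, 0.4655, 0.2758]

π = [0.2587, 0.4655, 0.2758]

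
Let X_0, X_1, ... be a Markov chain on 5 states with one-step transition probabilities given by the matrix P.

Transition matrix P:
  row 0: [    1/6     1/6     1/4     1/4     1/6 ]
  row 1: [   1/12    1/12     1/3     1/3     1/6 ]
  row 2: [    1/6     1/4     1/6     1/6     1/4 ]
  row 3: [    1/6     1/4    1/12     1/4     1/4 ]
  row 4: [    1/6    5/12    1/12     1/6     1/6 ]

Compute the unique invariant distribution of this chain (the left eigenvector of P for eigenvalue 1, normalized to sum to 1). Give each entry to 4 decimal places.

Balance equations π_j = Σ_i π_i·P[i][j]:
  π_0 = 1/6·π_0 + 1/12·π_1 + 1/6·π_2 + 1/6·π_3 + 1/6·π_4
  π_1 = 1/6·π_0 + 1/12·π_1 + 1/4·π_2 + 1/4·π_3 + 5/12·π_4
  π_2 = 1/4·π_0 + 1/3·π_1 + 1/6·π_2 + 1/12·π_3 + 1/12·π_4
  π_3 = 1/4·π_0 + 1/3·π_1 + 1/6·π_2 + 1/4·π_3 + 1/6·π_4
  normalize: π_0 + π_1 + π_2 + π_3 + π_4 = 1
Solving the linear system gives exactly π = [19/129, 10/43, 257/1419, 337/1419, 26/129].

π = [0.1473, 0.2326, 0.1811, 0.2375, 0.2016]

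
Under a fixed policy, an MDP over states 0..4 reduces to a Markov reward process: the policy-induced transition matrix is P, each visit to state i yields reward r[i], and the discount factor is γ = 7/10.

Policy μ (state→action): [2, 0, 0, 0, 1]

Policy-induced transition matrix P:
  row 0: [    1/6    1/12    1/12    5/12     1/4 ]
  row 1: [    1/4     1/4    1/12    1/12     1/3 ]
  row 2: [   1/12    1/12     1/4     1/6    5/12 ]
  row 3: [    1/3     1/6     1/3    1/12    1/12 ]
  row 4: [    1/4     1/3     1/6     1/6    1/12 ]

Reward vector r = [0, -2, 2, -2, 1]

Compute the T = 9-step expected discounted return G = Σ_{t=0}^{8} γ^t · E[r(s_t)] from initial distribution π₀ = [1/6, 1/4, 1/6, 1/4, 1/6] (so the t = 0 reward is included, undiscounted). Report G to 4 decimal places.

t=0: π = [0.1667, 0.2500, 0.1667, 0.2500, 0.1667], E[r] = -0.5000, γ^t·E[r] = -0.500000, running G = -0.500000
t=1: π = [0.2292, 0.1875, 0.1875, 0.1667, 0.2292], E[r] = -0.1042, γ^t·E[r] = -0.072917, running G = -0.572917
t=2: π = [0.2135, 0.1858, 0.1753, 0.1944, 0.2309], E[r] = -0.1788, γ^t·E[r] = -0.087622, running G = -0.660538
t=3: π = [0.2192, 0.1882, 0.1804, 0.1884, 0.2238], E[r] = -0.1685, γ^t·E[r] = -0.057812, running G = -0.718350
t=4: π = [0.2174, 0.1864, 0.1791, 0.1901, 0.2271], E[r] = -0.1675, γ^t·E[r] = -0.040222, running G = -0.758572
t=5: π = [0.2179, 0.1870, 0.1796, 0.1896, 0.2259], E[r] = -0.1681, γ^t·E[r] = -0.028259, running G = -0.786832
t=6: π = [0.2177, 0.1868, 0.1795, 0.1897, 0.2263], E[r] = -0.1678, γ^t·E[r] = -0.019736, running G = -0.806568
t=7: π = [0.2178, 0.1868, 0.1795, 0.1897, 0.2261], E[r] = -0.1679, γ^t·E[r] = -0.013826, running G = -0.820394
t=8: π = [0.2177, 0.1868, 0.1795, 0.1897, 0.2262], E[r] = -0.1678, γ^t·E[r] = -0.009676, running G = -0.830070

G = -0.8301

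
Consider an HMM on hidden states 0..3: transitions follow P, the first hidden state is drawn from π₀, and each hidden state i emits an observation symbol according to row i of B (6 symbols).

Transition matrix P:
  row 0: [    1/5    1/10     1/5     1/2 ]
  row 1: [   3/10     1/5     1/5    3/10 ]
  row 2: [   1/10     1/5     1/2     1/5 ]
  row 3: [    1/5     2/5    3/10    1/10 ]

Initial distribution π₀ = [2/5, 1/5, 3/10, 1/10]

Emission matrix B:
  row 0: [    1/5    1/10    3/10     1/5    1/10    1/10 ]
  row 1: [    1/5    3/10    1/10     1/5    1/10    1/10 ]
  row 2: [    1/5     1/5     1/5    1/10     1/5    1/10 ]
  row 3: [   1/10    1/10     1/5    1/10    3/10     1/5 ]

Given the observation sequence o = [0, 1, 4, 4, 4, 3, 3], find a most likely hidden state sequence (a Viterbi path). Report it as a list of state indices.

t=0: δ = [8.000e-02, 4.000e-02, 6.000e-02, 1.000e-02]  (obs o_0=0)
t=1: δ = [1.600e-03, 3.600e-03, 6.000e-03, 4.000e-03]  ψ = [0, 2, 2, 0]  (obs o_1=1)
t=2: δ = [1.080e-04, 1.600e-04, 6.000e-04, 3.600e-04]  ψ = [1, 3, 2, 2]  (obs o_2=4)
t=3: δ = [7.200e-06, 1.440e-05, 6.000e-05, 3.600e-05]  ψ = [3, 3, 2, 2]  (obs o_3=4)
t=4: δ = [7.200e-07, 1.440e-06, 6.000e-06, 3.600e-06]  ψ = [3, 3, 2, 2]  (obs o_4=4)
t=5: δ = [1.440e-07, 2.880e-07, 3.000e-07, 1.200e-07]  ψ = [3, 3, 2, 2]  (obs o_5=3)
t=6: δ = [1.728e-08, 1.200e-08, 1.500e-08, 8.640e-09]  ψ = [1, 2, 2, 1]  (obs o_6=3)
backtrack: best end state = 0; path = [2, 2, 2, 2, 3, 1, 0]

path = [2, 2, 2, 2, 3, 1, 0]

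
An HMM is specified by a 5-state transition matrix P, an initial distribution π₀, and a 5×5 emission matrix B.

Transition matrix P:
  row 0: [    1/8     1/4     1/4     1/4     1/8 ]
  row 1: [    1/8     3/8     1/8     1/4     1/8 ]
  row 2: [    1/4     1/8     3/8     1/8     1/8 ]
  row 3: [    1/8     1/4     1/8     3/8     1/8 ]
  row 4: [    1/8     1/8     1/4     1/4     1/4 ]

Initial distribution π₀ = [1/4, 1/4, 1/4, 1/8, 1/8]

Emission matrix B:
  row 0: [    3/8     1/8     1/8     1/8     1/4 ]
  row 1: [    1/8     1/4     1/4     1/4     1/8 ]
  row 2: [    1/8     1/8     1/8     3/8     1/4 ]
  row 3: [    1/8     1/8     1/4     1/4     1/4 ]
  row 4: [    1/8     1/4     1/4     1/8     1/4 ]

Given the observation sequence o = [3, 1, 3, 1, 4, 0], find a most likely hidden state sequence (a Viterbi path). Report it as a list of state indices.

t=0: δ = [3.125e-02, 6.250e-02, 9.375e-02, 3.125e-02, 1.562e-02]  (obs o_0=3)
t=1: δ = [2.930e-03, 5.859e-03, 4.395e-03, 1.953e-03, 2.930e-03]  ψ = [2, 1, 2, 1, 2]  (obs o_1=1)
t=2: δ = [1.373e-04, 5.493e-04, 6.180e-04, 3.662e-04, 9.155e-05]  ψ = [2, 1, 2, 1, 1]  (obs o_2=3)
t=3: δ = [1.931e-05, 5.150e-05, 2.897e-05, 1.717e-05, 1.931e-05]  ψ = [2, 1, 2, 1, 2]  (obs o_3=1)
t=4: δ = [1.810e-06, 2.414e-06, 2.716e-06, 3.219e-06, 1.609e-06]  ψ = [2, 1, 2, 1, 1]  (obs o_4=4)
t=5: δ = [2.546e-07, 1.132e-07, 1.273e-07, 1.509e-07, 5.029e-08]  ψ = [2, 1, 2, 3, 3]  (obs o_5=0)
backtrack: best end state = 0; path = [2, 2, 2, 2, 2, 0]

path = [2, 2, 2, 2, 2, 0]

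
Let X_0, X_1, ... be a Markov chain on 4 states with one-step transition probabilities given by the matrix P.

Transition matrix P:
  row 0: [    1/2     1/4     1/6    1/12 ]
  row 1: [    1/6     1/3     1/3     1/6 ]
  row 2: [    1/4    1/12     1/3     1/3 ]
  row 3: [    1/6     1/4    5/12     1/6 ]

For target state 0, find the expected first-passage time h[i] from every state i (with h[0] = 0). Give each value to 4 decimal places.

First-step conditioning: h[0] = 0; for i ≠ 0, h[i] = 1 + Σ_k P[i][k]·h[k].
  h[1] = 1 + 1/3·h[1] + 1/3·h[2] + 1/6·h[3]
  h[2] = 1 + 1/12·h[1] + 1/3·h[2] + 1/3·h[3]
  h[3] = 1 + 1/4·h[1] + 5/12·h[2] + 1/6·h[3]
Solving the 3×3 linear system over states ≠ 0 gives exactly h = [0, 852/167, 780/167, 846/167] (h[0] = 0 is the target).

h = [0.0000, 5.1018, 4.6707, 5.0659]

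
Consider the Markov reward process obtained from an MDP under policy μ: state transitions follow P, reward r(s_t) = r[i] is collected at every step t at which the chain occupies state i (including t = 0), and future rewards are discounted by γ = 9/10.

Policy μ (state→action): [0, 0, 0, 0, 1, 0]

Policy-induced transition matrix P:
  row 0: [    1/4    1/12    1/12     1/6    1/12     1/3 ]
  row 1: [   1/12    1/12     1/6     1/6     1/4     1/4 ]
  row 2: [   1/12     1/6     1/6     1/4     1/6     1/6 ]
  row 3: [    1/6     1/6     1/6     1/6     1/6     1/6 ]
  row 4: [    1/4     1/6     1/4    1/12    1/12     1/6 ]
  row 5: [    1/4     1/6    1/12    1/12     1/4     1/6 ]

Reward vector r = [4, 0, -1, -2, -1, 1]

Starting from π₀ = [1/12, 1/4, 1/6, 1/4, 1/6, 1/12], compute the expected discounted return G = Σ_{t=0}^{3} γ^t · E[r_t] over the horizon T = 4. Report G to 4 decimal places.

G = 0.2719

t=0: π = [0.0833, 0.2500, 0.1667, 0.2500, 0.1667, 0.0833], E[r] = -0.4167, γ^t·E[r] = -0.416667, running G = -0.416667
t=1: π = [0.1597, 0.1389, 0.1667, 0.1597, 0.1736, 0.2014], E[r] = 0.1806, γ^t·E[r] = 0.162500, running G = -0.254167
t=2: π = [0.1858, 0.1418, 0.1510, 0.1493, 0.1672, 0.2049], E[r] = 0.3310, γ^t·E[r] = 0.268125, running G = 0.013958
t=3: π = [0.1888, 0.1394, 0.1481, 0.1482, 0.1661, 0.2094], E[r] = 0.3538, γ^t·E[r] = 0.257906, running G = 0.271865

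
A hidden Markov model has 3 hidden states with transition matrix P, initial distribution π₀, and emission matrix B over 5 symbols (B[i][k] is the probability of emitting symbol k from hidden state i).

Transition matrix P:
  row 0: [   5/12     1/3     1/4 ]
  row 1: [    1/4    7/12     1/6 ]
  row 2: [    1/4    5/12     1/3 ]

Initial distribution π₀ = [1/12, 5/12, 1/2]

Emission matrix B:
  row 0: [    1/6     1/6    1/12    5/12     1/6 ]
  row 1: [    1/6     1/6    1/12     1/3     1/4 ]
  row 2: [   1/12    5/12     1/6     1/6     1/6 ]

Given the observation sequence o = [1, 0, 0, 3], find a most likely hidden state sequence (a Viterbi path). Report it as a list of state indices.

t=0: δ = [1.389e-02, 6.944e-02, 2.083e-01]  (obs o_0=1)
t=1: δ = [8.681e-03, 1.447e-02, 5.787e-03]  ψ = [2, 2, 2]  (obs o_1=0)
t=2: δ = [6.028e-04, 1.407e-03, 2.009e-04]  ψ = [0, 1, 1]  (obs o_2=0)
t=3: δ = [1.465e-04, 2.735e-04, 3.907e-05]  ψ = [1, 1, 1]  (obs o_3=3)
backtrack: best end state = 1; path = [2, 1, 1, 1]

path = [2, 1, 1, 1]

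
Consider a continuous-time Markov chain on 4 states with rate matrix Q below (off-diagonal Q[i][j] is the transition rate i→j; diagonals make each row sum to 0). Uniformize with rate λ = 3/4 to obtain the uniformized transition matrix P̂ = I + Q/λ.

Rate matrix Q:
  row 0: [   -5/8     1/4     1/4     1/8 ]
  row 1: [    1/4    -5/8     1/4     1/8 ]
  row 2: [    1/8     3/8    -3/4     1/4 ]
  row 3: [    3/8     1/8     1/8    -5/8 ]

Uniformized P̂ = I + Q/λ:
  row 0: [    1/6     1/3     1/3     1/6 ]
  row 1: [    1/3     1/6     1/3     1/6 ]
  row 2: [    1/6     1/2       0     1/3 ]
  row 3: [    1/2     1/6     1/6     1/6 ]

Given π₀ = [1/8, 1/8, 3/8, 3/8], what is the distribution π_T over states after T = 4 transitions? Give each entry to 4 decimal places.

t=0: π = [0.1250, 0.1250, 0.3750, 0.3750]
t=1: π = [0.3125, 0.3125, 0.1458, 0.2292]
t=2: π = [0.2951, 0.2674, 0.2465, 0.1910]
t=3: π = [0.2749, 0.2980, 0.2193, 0.2078]
t=4: π = [0.2856, 0.2856, 0.2256, 0.2032]

π = [0.2856, 0.2856, 0.2256, 0.2032]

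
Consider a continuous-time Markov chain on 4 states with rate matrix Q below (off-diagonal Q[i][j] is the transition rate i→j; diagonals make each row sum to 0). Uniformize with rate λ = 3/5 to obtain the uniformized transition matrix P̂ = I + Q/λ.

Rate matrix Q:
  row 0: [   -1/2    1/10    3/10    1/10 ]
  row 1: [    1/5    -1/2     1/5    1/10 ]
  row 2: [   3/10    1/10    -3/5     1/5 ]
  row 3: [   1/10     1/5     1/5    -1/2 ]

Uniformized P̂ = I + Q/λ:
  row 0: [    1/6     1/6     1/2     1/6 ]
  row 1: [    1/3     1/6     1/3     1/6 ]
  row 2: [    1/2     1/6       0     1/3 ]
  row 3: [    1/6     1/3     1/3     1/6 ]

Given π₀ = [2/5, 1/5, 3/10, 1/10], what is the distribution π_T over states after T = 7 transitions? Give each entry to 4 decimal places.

π = [0.2960, 0.2024, 0.2871, 0.2145]

t=0: π = [0.4000, 0.2000, 0.3000, 0.1000]
t=1: π = [0.3000, 0.1833, 0.3000, 0.2167]
t=2: π = [0.2972, 0.2028, 0.2833, 0.2167]
t=3: π = [0.2949, 0.2028, 0.2884, 0.2139]
t=4: π = [0.2966, 0.2023, 0.2863, 0.2147]
t=5: π = [0.2958, 0.2025, 0.2873, 0.2144]
t=6: π = [0.2962, 0.2024, 0.2869, 0.2146]
t=7: π = [0.2960, 0.2024, 0.2871, 0.2145]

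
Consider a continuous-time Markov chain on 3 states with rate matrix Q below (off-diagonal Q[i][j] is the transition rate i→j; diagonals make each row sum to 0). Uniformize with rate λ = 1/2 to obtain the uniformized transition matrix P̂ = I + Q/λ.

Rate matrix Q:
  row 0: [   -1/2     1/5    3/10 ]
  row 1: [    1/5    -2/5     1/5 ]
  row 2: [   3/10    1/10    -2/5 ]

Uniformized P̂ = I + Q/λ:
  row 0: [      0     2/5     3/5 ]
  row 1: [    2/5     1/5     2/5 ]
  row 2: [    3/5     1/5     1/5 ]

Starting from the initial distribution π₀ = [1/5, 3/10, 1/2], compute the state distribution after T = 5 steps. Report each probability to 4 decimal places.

π = [0.3474, 0.2660, 0.3866]

t=0: π = [0.2000, 0.3000, 0.5000]
t=1: π = [0.4200, 0.2400, 0.3400]
t=2: π = [0.3000, 0.2840, 0.4160]
t=3: π = [0.3632, 0.2600, 0.3768]
t=4: π = [0.3301, 0.2726, 0.3973]
t=5: π = [0.3474, 0.2660, 0.3866]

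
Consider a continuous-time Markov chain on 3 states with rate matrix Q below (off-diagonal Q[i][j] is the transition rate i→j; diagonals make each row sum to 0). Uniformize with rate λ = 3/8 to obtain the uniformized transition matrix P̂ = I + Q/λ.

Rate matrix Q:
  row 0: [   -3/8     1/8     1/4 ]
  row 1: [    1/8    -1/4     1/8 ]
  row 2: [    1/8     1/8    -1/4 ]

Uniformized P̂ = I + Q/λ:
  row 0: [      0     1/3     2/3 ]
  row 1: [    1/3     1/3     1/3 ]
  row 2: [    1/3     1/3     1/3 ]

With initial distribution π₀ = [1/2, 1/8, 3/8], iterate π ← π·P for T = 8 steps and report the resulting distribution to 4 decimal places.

π = [0.2500, 0.3333, 0.4166]

t=0: π = [0.5000, 0.1250, 0.3750]
t=1: π = [0.1667, 0.3333, 0.5000]
t=2: π = [0.2778, 0.3333, 0.3889]
t=3: π = [0.2407, 0.3333, 0.4259]
t=4: π = [0.2531, 0.3333, 0.4136]
t=5: π = [0.2490, 0.3333, 0.4177]
t=6: π = [0.2503, 0.3333, 0.4163]
t=7: π = [0.2499, 0.3333, 0.4168]
t=8: π = [0.2500, 0.3333, 0.4166]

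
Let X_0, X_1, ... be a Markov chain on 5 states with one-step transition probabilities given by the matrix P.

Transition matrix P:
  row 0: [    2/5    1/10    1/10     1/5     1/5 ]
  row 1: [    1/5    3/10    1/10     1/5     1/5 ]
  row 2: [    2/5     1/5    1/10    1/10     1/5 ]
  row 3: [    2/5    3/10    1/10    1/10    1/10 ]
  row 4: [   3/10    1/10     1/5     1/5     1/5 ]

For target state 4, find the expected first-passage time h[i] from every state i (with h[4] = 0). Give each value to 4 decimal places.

First-step conditioning: h[4] = 0; for i ≠ 4, h[i] = 1 + Σ_k P[i][k]·h[k].
  h[0] = 1 + 2/5·h[0] + 1/10·h[1] + 1/10·h[2] + 1/5·h[3]
  h[1] = 1 + 1/5·h[0] + 3/10·h[1] + 1/10·h[2] + 1/5·h[3]
  h[2] = 1 + 2/5·h[0] + 1/5·h[1] + 1/10·h[2] + 1/10·h[3]
  h[3] = 1 + 2/5·h[0] + 3/10·h[1] + 1/10·h[2] + 1/10·h[3]
Solving the 4×4 linear system over states ≠ 4 gives exactly h = [1100/201, 1100/201, 1090/201, 400/67, 0] (h[4] = 0 is the target).

h = [5.4726, 5.4726, 5.4229, 5.9701, 0.0000]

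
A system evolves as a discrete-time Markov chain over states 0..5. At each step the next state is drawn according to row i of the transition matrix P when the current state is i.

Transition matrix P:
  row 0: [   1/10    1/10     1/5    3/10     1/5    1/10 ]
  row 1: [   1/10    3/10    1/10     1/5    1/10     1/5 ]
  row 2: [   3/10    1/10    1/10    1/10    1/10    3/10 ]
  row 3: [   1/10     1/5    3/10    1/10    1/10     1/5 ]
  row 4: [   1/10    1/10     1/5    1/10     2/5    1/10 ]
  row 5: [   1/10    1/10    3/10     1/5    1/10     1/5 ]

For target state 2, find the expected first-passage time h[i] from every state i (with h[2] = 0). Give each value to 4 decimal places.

First-step conditioning: h[2] = 0; for i ≠ 2, h[i] = 1 + Σ_k P[i][k]·h[k].
  h[0] = 1 + 1/10·h[0] + 1/10·h[1] + 3/10·h[3] + 1/5·h[4] + 1/10·h[5]
  h[1] = 1 + 1/10·h[0] + 3/10·h[1] + 1/5·h[3] + 1/10·h[4] + 1/5·h[5]
  h[3] = 1 + 1/10·h[0] + 1/5·h[1] + 1/10·h[3] + 1/10·h[4] + 1/5·h[5]
  h[4] = 1 + 1/10·h[0] + 1/10·h[1] + 1/10·h[3] + 2/5·h[4] + 1/10·h[5]
  h[5] = 1 + 1/10·h[0] + 1/10·h[1] + 1/5·h[3] + 1/10·h[4] + 1/5·h[5]
Solving the 5×5 linear system over states ≠ 2 gives exactly h = [1910/419, 19250/3771, 0, 1750/419, 1950/419, 15400/3771] (h[2] = 0 is the target).

h = [4.5585, 5.1047, 0.0000, 4.1766, 4.6539, 4.0838]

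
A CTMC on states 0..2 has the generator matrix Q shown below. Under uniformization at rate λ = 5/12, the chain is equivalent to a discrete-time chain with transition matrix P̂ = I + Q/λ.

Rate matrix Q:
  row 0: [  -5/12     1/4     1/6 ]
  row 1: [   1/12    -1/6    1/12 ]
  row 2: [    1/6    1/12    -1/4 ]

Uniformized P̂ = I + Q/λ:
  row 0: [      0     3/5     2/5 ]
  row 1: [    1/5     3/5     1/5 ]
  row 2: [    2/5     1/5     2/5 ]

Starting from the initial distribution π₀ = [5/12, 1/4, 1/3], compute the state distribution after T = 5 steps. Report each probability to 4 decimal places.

t=0: π = [0.4167, 0.2500, 0.3333]
t=1: π = [0.1833, 0.4667, 0.3500]
t=2: π = [0.2333, 0.4600, 0.3067]
t=3: π = [0.2147, 0.4773, 0.3080]
t=4: π = [0.2187, 0.4768, 0.3045]
t=5: π = [0.2172, 0.4782, 0.3046]

π = [0.2172, 0.4782, 0.3046]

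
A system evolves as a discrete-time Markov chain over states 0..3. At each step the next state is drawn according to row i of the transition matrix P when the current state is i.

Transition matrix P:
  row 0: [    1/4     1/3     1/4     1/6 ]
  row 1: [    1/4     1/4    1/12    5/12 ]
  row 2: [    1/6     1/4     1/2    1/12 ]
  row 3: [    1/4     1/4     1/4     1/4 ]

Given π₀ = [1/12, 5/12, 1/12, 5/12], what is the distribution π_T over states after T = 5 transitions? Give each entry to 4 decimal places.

t=0: π = [0.0833, 0.4167, 0.0833, 0.4167]
t=1: π = [0.2431, 0.2569, 0.2014, 0.2986]
t=2: π = [0.2332, 0.2703, 0.2575, 0.2390]
t=3: π = [0.2285, 0.2694, 0.2693, 0.2327]
t=4: π = [0.2276, 0.2690, 0.2724, 0.2310]
t=5: π = [0.2273, 0.2690, 0.2733, 0.2305]

π = [0.2273, 0.2690, 0.2733, 0.2305]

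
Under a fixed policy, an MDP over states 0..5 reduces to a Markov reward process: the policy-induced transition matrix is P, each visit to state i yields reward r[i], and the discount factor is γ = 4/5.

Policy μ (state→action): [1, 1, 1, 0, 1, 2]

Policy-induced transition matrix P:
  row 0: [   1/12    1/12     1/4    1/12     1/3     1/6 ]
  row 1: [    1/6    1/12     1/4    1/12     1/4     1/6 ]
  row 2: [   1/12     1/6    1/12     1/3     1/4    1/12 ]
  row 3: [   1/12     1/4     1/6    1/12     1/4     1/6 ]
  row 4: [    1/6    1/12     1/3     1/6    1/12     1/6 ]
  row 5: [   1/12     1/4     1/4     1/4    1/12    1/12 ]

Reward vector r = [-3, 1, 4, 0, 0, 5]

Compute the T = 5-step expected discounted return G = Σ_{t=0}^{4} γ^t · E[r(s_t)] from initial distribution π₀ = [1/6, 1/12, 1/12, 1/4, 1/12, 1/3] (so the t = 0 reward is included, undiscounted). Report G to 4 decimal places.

G = 4.8636

t=0: π = [0.1667, 0.0833, 0.0833, 0.2500, 0.0833, 0.3333], E[r] = 1.5833, γ^t·E[r] = 1.583333, running G = 1.583333
t=1: π = [0.0972, 0.1875, 0.2222, 0.1667, 0.1944, 0.1319], E[r] = 1.4444, γ^t·E[r] = 1.155556, running G = 2.738889
t=2: π = [0.1152, 0.1516, 0.2153, 0.1771, 0.2037, 0.1372], E[r] = 1.3530, γ^t·E[r] = 0.865926, running G = 3.604815
t=3: π = [0.1129, 0.1536, 0.2163, 0.1770, 0.2028, 0.1373], E[r] = 1.3667, γ^t·E[r] = 0.699728, running G = 4.304543
t=4: π = [0.1130, 0.1537, 0.2161, 0.1772, 0.2027, 0.1372], E[r] = 1.3650, γ^t·E[r] = 0.559101, running G = 4.863644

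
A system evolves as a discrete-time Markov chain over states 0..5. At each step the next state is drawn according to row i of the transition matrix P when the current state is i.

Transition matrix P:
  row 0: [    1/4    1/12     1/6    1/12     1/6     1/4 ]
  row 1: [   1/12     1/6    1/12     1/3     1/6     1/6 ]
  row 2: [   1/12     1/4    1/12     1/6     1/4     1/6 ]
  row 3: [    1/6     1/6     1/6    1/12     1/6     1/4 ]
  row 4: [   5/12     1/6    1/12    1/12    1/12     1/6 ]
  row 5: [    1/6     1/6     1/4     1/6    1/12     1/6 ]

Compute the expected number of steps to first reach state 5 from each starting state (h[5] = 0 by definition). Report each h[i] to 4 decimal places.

h = [4.6793, 5.0727, 5.1297, 4.7121, 5.0349, 0.0000]

First-step conditioning: h[5] = 0; for i ≠ 5, h[i] = 1 + Σ_k P[i][k]·h[k].
  h[0] = 1 + 1/4·h[0] + 1/12·h[1] + 1/6·h[2] + 1/12·h[3] + 1/6·h[4]
  h[1] = 1 + 1/12·h[0] + 1/6·h[1] + 1/12·h[2] + 1/3·h[3] + 1/6·h[4]
  h[2] = 1 + 1/12·h[0] + 1/4·h[1] + 1/12·h[2] + 1/6·h[3] + 1/4·h[4]
  h[3] = 1 + 1/6·h[0] + 1/6·h[1] + 1/6·h[2] + 1/12·h[3] + 1/6·h[4]
  h[4] = 1 + 5/12·h[0] + 1/6·h[1] + 1/12·h[2] + 1/12·h[3] + 1/12·h[4]
Solving the 5×5 linear system over states ≠ 5 gives exactly h = [267204/57103, 289668/57103, 292920/57103, 15828/3359, 287508/57103, 0] (h[5] = 0 is the target).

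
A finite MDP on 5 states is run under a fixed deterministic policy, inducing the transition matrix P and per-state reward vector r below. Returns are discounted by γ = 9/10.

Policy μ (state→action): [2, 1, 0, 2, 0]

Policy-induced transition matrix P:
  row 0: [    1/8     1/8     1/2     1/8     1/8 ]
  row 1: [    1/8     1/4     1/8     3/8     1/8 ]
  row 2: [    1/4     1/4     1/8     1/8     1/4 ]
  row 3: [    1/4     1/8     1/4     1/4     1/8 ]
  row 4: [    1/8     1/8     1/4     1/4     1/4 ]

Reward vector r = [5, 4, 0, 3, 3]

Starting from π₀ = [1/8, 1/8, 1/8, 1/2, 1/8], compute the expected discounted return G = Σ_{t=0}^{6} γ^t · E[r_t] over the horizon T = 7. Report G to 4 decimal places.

t=0: π = [0.1250, 0.1250, 0.1250, 0.5000, 0.1250], E[r] = 3.0000, γ^t·E[r] = 3.000000, running G = 3.000000
t=1: π = [0.2031, 0.1563, 0.2500, 0.2344, 0.1563], E[r] = 2.8125, γ^t·E[r] = 2.531250, running G = 5.531250
t=2: π = [0.1855, 0.1758, 0.2500, 0.2129, 0.1758], E[r] = 2.7969, γ^t·E[r] = 2.265469, running G = 7.796719
t=3: π = [0.1829, 0.1782, 0.2432, 0.2175, 0.1782], E[r] = 2.8145, γ^t·E[r] = 2.051736, running G = 9.848455
t=4: π = [0.1826, 0.1777, 0.2430, 0.2190, 0.1777], E[r] = 2.8137, γ^t·E[r] = 1.846082, running G = 11.694537
t=5: π = [0.1828, 0.1776, 0.2431, 0.2190, 0.1776], E[r] = 2.8139, γ^t·E[r] = 1.661600, running G = 13.356137
t=6: π = [0.1828, 0.1776, 0.2431, 0.2190, 0.1776], E[r] = 2.8138, γ^t·E[r] = 1.495353, running G = 14.851490

G = 14.8515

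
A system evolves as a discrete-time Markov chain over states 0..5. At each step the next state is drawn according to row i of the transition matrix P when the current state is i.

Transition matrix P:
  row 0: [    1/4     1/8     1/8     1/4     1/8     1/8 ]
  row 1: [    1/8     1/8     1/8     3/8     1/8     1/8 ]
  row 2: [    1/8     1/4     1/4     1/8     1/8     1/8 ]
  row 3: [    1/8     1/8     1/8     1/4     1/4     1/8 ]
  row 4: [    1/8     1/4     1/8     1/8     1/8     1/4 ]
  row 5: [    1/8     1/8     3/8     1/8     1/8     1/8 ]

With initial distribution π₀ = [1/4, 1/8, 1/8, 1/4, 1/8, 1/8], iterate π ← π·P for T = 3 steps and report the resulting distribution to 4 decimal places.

π = [0.1431, 0.1667, 0.1838, 0.2109, 0.1514, 0.1440]

t=0: π = [0.2500, 0.1250, 0.1250, 0.2500, 0.1250, 0.1250]
t=1: π = [0.1563, 0.1563, 0.1719, 0.2188, 0.1563, 0.1406]
t=2: π = [0.1445, 0.1660, 0.1816, 0.2109, 0.1523, 0.1445]
t=3: π = [0.1431, 0.1667, 0.1838, 0.2109, 0.1514, 0.1440]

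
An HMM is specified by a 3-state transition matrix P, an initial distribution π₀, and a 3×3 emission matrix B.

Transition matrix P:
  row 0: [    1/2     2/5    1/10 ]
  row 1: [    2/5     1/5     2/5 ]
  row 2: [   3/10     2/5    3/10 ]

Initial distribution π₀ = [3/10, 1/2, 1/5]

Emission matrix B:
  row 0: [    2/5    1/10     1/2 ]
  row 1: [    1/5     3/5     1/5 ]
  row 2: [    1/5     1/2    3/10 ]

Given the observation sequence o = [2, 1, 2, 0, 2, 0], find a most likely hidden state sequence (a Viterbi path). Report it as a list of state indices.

t=0: δ = [1.500e-01, 1.000e-01, 6.000e-02]  (obs o_0=2)
t=1: δ = [7.500e-03, 3.600e-02, 2.000e-02]  ψ = [0, 0, 1]  (obs o_1=1)
t=2: δ = [7.200e-03, 1.600e-03, 4.320e-03]  ψ = [1, 2, 1]  (obs o_2=2)
t=3: δ = [1.440e-03, 5.760e-04, 2.592e-04]  ψ = [0, 0, 2]  (obs o_3=0)
t=4: δ = [3.600e-04, 1.152e-04, 6.912e-05]  ψ = [0, 0, 1]  (obs o_4=2)
t=5: δ = [7.200e-05, 2.880e-05, 9.216e-06]  ψ = [0, 0, 1]  (obs o_5=0)
backtrack: best end state = 0; path = [0, 1, 0, 0, 0, 0]

path = [0, 1, 0, 0, 0, 0]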